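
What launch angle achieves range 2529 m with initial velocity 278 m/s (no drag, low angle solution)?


sin(2*theta) = R*g/v0^2 = 2529*9.81/278^2 = 0.321017, theta = arcsin(0.321017)/2 = 9.362°

9.362 degrees


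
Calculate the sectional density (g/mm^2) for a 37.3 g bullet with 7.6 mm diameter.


SD = m/d^2 = 37.3/7.6^2 = 0.6458 g/mm^2

0.6458 g/mm^2


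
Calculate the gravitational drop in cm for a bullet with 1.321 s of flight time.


drop = 0.5*g*t^2 = 0.5*9.81*1.321^2 = 8.55943 m ≈ 855.9 cm

855.9 cm


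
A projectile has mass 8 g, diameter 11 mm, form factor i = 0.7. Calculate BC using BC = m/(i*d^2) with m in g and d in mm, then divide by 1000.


BC = m/(i*d^2*1000) = 8/(0.7 * 11^2 * 1000) = 9.445e-05

9.445e-05


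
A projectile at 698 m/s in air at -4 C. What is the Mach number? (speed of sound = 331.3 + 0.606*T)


a = 331.3 + 0.606*(-4) = 328.876 m/s
M = v/a = 698/328.876 = 2.122

2.122


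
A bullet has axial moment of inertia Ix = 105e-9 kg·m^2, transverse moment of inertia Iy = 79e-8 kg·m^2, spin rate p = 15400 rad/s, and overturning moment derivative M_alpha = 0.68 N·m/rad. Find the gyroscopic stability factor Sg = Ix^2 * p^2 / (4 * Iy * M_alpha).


Sg = Ix^2 * p^2 / (4 * Iy * M_alpha) = (105e-9)^2 * 15400^2 / (4 * 79e-8 * 0.68) = 1.217

1.217


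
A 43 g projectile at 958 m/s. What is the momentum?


p = m*v = 0.043*958 = 41.19 kg·m/s

41.19 kg·m/s


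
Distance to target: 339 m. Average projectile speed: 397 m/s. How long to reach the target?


t = d/v = 339/397 = 0.8539 s

0.8539 s


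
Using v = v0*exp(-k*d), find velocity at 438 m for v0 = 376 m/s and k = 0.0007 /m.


v = v0*exp(-k*d) = 376*exp(-0.0007*438) = 276.7 m/s

276.7 m/s


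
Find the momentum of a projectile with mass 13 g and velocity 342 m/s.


p = m*v = 0.013*342 = 4.446 kg·m/s

4.446 kg·m/s


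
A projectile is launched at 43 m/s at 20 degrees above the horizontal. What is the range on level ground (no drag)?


R = v0^2 * sin(2*theta) / g = 43^2 * sin(2*20°) / 9.81 = 121.2 m

121.2 m


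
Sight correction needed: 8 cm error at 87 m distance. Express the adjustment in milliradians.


1 mrad subtends 1 cm per 10 m of range, so adj = error_cm / (dist_m / 10) = 8 / (87/10) = 0.9195 mrad

0.9195 mrad


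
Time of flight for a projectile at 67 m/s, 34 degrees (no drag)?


T = 2*v0*sin(theta)/g = 2*67*sin(34°)/9.81 = 7.638 s

7.638 s


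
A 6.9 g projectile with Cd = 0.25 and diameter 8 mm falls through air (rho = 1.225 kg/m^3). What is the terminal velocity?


A = pi*(d/2)^2 = pi*(8/2000)^2 = 5.02655e-05 m^2
vt = sqrt(2mg/(Cd*rho*A)) = sqrt(2*0.0069*9.81/(0.25 * 1.225 * 5.02655e-05)) = 93.78 m/s

93.78 m/s


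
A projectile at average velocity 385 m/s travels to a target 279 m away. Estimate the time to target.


t = d/v = 279/385 = 0.7247 s

0.7247 s


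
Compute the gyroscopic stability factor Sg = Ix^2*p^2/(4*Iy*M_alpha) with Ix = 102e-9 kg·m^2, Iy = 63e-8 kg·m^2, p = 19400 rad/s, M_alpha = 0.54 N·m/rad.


Sg = Ix^2 * p^2 / (4 * Iy * M_alpha) = (102e-9)^2 * 19400^2 / (4 * 63e-8 * 0.54) = 2.877

2.877


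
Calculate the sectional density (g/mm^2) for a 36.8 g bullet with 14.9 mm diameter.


SD = m/d^2 = 36.8/14.9^2 = 0.1658 g/mm^2

0.1658 g/mm^2


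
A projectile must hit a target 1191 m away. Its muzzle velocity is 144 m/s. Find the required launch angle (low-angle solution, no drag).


sin(2*theta) = R*g/v0^2 = 1191*9.81/144^2 = 0.563451, theta = arcsin(0.563451)/2 = 17.15°

17.15 degrees


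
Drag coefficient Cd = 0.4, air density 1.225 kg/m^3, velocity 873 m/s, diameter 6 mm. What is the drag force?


A = pi*(d/2)^2 = pi*(6/2000)^2 = 2.82743e-05 m^2
Fd = 0.5*Cd*rho*A*v^2 = 0.5*0.4*1.225*2.82743e-05*873^2 = 5.279 N

5.279 N


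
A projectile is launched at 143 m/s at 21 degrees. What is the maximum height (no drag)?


H = (v0*sin(theta))^2 / (2g) = (143*sin(21°))^2 / (2*9.81) = 133.9 m

133.9 m


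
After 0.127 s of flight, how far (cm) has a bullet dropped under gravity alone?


drop = 0.5*g*t^2 = 0.5*9.81*0.127^2 = 0.0791127 m ≈ 7.911 cm

7.911 cm


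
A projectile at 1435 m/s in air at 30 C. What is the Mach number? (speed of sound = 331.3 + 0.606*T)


a = 331.3 + 0.606*(30) = 349.48 m/s
M = v/a = 1435/349.48 = 4.106

4.106


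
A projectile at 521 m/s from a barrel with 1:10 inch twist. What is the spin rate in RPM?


twist_m = 10*0.0254 = 0.254 m
spin = v/twist = 521/0.254 = 2051.181 rev/s
RPM = spin*60 = 2051.181*60 ≈ 123071 RPM

123071 RPM


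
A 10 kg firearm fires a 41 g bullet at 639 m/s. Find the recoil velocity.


v_recoil = m_p * v_p / m_gun = 0.041 * 639 / 10 = 2.62 m/s

2.62 m/s


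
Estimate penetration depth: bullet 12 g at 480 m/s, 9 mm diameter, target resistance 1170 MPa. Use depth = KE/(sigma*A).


A = pi*(d/2)^2 = pi*(9/2)^2 = 63.6173 mm^2
E = 0.5*m*v^2 = 0.5*0.012*480^2 = 1382.4 J
depth = E/(sigma*A) = 1382.4 J / (1170 MPa * 63.6173 mm^2) = 1382.4/(1170 * 63.6173) m = 0.0185726 m ≈ 18.57 mm

18.57 mm


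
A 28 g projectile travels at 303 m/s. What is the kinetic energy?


E = 0.5*m*v^2 = 0.5*0.028*303^2 = 1285 J

1285 J


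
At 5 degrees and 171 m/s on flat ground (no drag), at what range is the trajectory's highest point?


R = v0^2*sin(2*theta)/g = 171^2*sin(2*5°)/9.81 = 517.599 m
apex_dist = R/2 = 517.599/2 = 258.8 m

258.8 m


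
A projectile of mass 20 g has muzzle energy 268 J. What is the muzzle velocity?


v = sqrt(2*E/m) = sqrt(2*268/0.02) = 163.7 m/s

163.7 m/s


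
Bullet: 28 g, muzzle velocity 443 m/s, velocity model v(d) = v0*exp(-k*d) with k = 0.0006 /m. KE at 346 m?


v = v0*exp(-k*d) = 443*exp(-0.0006*346) = 359.952 m/s
E = 0.5*m*v^2 = 0.5*0.028*359.952^2 = 1814 J

1814 J


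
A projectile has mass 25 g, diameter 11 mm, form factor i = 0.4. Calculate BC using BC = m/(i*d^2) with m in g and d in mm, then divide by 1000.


BC = m/(i*d^2*1000) = 25/(0.4 * 11^2 * 1000) = 0.0005165

0.0005165


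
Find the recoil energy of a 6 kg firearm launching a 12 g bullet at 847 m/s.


v_r = m_p*v_p/m_gun = 0.012*847/6 = 1.694 m/s, E_r = 0.5*m_gun*v_r^2 = 0.5*6*1.694^2 = 8.609 J

8.609 J


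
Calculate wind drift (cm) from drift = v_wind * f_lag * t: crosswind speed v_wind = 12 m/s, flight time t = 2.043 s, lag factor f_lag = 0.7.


drift = v_wind * lag * t = 12 * 0.7 * 2.043 = 17.1612 m ≈ 1716 cm

1716 cm


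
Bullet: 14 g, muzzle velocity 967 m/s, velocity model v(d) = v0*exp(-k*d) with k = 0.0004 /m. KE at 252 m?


v = v0*exp(-k*d) = 967*exp(-0.0004*252) = 874.278 m/s
E = 0.5*m*v^2 = 0.5*0.014*874.278^2 = 5351 J

5351 J


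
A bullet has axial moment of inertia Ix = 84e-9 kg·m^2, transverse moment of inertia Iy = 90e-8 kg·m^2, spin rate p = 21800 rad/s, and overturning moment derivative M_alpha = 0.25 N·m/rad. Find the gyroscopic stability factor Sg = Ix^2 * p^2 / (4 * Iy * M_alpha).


Sg = Ix^2 * p^2 / (4 * Iy * M_alpha) = (84e-9)^2 * 21800^2 / (4 * 90e-8 * 0.25) = 3.726

3.726


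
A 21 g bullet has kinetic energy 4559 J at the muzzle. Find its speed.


v = sqrt(2*E/m) = sqrt(2*4559/0.021) = 658.9 m/s

658.9 m/s


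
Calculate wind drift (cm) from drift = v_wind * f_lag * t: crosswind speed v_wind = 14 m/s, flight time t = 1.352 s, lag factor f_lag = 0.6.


drift = v_wind * lag * t = 14 * 0.6 * 1.352 = 11.3568 m ≈ 1136 cm

1136 cm


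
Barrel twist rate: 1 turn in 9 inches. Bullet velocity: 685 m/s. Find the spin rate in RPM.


twist_m = 9*0.0254 = 0.2286 m
spin = v/twist = 685/0.2286 = 2996.5 rev/s
RPM = spin*60 = 2996.5*60 ≈ 179790 RPM

179790 RPM


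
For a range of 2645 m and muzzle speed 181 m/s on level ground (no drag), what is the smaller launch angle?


sin(2*theta) = R*g/v0^2 = 2645*9.81/181^2 = 0.792023, theta = arcsin(0.792023)/2 = 26.19°

26.19 degrees


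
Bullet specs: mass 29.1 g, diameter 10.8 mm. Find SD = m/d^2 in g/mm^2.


SD = m/d^2 = 29.1/10.8^2 = 0.2495 g/mm^2

0.2495 g/mm^2


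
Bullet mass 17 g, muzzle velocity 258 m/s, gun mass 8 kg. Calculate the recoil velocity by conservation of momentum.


v_recoil = m_p * v_p / m_gun = 0.017 * 258 / 8 = 0.5483 m/s

0.5483 m/s


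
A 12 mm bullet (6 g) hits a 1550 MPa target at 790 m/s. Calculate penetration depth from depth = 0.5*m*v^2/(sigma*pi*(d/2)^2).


A = pi*(d/2)^2 = pi*(12/2)^2 = 113.097 mm^2
E = 0.5*m*v^2 = 0.5*0.006*790^2 = 1872.3 J
depth = E/(sigma*A) = 1872.3 J / (1550 MPa * 113.097 mm^2) = 1872.3/(1550 * 113.097) m = 0.0106805 m ≈ 10.68 mm

10.68 mm


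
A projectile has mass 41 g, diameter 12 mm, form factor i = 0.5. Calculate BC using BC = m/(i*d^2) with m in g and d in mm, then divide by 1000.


BC = m/(i*d^2*1000) = 41/(0.5 * 12^2 * 1000) = 0.0005694

0.0005694


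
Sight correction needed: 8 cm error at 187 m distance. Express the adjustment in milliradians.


1 mrad subtends 1 cm per 10 m of range, so adj = error_cm / (dist_m / 10) = 8 / (187/10) = 0.4278 mrad

0.4278 mrad


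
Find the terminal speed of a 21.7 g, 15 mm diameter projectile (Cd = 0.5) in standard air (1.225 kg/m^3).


A = pi*(d/2)^2 = pi*(15/2000)^2 = 1.76715e-04 m^2
vt = sqrt(2mg/(Cd*rho*A)) = sqrt(2*0.0217*9.81/(0.5 * 1.225 * 1.76715e-04)) = 62.72 m/s

62.72 m/s


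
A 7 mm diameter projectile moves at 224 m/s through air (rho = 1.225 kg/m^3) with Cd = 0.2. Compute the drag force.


A = pi*(d/2)^2 = pi*(7/2000)^2 = 3.84845e-05 m^2
Fd = 0.5*Cd*rho*A*v^2 = 0.5*0.2*1.225*3.84845e-05*224^2 = 0.2365 N

0.2365 N


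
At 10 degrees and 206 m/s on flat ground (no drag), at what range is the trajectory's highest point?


R = v0^2*sin(2*theta)/g = 206^2*sin(2*10°)/9.81 = 1479.51 m
apex_dist = R/2 = 1479.51/2 = 739.8 m

739.8 m


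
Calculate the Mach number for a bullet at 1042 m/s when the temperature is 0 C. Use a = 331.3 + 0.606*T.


a = 331.3 + 0.606*(0) = 331.3 m/s
M = v/a = 1042/331.3 = 3.145

3.145


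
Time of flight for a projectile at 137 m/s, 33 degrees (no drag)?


T = 2*v0*sin(theta)/g = 2*137*sin(33°)/9.81 = 15.21 s

15.21 s


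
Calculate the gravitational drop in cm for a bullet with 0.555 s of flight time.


drop = 0.5*g*t^2 = 0.5*9.81*0.555^2 = 1.51086 m ≈ 151.1 cm

151.1 cm


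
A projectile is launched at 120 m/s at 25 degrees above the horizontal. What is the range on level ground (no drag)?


R = v0^2 * sin(2*theta) / g = 120^2 * sin(2*25°) / 9.81 = 1124 m

1124 m


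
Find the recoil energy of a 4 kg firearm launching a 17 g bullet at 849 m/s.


v_r = m_p*v_p/m_gun = 0.017*849/4 = 3.60825 m/s, E_r = 0.5*m_gun*v_r^2 = 0.5*4*3.60825^2 = 26.04 J

26.04 J


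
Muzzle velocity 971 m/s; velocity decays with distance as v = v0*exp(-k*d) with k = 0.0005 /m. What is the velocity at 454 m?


v = v0*exp(-k*d) = 971*exp(-0.0005*454) = 773.8 m/s

773.8 m/s


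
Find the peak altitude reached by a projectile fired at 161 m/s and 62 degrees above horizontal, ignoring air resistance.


H = (v0*sin(theta))^2 / (2g) = (161*sin(62°))^2 / (2*9.81) = 1030 m

1030 m


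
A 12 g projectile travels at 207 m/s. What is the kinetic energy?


E = 0.5*m*v^2 = 0.5*0.012*207^2 = 257.1 J

257.1 J


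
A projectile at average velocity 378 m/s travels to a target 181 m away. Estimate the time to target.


t = d/v = 181/378 = 0.4788 s

0.4788 s


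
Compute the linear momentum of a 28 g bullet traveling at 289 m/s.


p = m*v = 0.028*289 = 8.092 kg·m/s

8.092 kg·m/s


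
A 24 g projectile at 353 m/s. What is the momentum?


p = m*v = 0.024*353 = 8.472 kg·m/s

8.472 kg·m/s


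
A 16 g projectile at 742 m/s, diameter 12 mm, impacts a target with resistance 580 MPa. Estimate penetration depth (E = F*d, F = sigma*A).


A = pi*(d/2)^2 = pi*(12/2)^2 = 113.097 mm^2
E = 0.5*m*v^2 = 0.5*0.016*742^2 = 4404.51 J
depth = E/(sigma*A) = 4404.51 J / (580 MPa * 113.097 mm^2) = 4404.51/(580 * 113.097) m = 0.0671456 m ≈ 67.15 mm

67.15 mm


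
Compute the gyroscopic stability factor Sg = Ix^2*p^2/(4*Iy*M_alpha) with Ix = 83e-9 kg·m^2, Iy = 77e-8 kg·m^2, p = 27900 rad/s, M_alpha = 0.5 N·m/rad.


Sg = Ix^2 * p^2 / (4 * Iy * M_alpha) = (83e-9)^2 * 27900^2 / (4 * 77e-8 * 0.5) = 3.482

3.482


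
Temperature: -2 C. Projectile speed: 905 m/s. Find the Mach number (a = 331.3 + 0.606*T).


a = 331.3 + 0.606*(-2) = 330.088 m/s
M = v/a = 905/330.088 = 2.742

2.742


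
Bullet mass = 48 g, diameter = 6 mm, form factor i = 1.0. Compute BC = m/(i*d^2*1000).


BC = m/(i*d^2*1000) = 48/(1.0 * 6^2 * 1000) = 0.001333

0.001333


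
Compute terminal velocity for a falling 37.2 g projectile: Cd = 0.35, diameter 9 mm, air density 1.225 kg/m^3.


A = pi*(d/2)^2 = pi*(9/2000)^2 = 6.36173e-05 m^2
vt = sqrt(2mg/(Cd*rho*A)) = sqrt(2*0.0372*9.81/(0.35 * 1.225 * 6.36173e-05)) = 163.6 m/s

163.6 m/s


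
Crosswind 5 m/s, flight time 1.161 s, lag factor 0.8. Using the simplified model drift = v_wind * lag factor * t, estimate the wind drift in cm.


drift = v_wind * lag * t = 5 * 0.8 * 1.161 = 4.644 m ≈ 464.4 cm

464.4 cm


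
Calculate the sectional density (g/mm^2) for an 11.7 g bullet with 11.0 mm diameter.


SD = m/d^2 = 11.7/11.0^2 = 0.09669 g/mm^2

0.09669 g/mm^2


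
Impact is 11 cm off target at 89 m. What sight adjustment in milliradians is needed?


1 mrad subtends 1 cm per 10 m of range, so adj = error_cm / (dist_m / 10) = 11 / (89/10) = 1.236 mrad

1.236 mrad


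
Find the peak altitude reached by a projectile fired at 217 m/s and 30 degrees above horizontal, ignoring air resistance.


H = (v0*sin(theta))^2 / (2g) = (217*sin(30°))^2 / (2*9.81) = 600 m

600 m


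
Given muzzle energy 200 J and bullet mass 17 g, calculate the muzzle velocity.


v = sqrt(2*E/m) = sqrt(2*200/0.017) = 153.4 m/s

153.4 m/s


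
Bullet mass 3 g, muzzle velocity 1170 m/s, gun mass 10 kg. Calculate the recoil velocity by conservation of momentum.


v_recoil = m_p * v_p / m_gun = 0.003 * 1170 / 10 = 0.351 m/s

0.351 m/s


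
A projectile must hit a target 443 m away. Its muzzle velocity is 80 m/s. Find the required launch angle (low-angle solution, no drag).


sin(2*theta) = R*g/v0^2 = 443*9.81/80^2 = 0.679036, theta = arcsin(0.679036)/2 = 21.38°

21.38 degrees


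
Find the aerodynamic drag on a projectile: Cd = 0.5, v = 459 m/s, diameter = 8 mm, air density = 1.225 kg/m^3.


A = pi*(d/2)^2 = pi*(8/2000)^2 = 5.02655e-05 m^2
Fd = 0.5*Cd*rho*A*v^2 = 0.5*0.5*1.225*5.02655e-05*459^2 = 3.243 N

3.243 N


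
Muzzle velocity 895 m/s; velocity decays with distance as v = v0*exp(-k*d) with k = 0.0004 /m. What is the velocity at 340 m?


v = v0*exp(-k*d) = 895*exp(-0.0004*340) = 781.2 m/s

781.2 m/s


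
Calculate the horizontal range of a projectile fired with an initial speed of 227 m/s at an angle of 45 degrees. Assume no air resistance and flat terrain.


R = v0^2 * sin(2*theta) / g = 227^2 * sin(2*45°) / 9.81 = 5253 m

5253 m


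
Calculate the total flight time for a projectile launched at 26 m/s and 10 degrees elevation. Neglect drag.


T = 2*v0*sin(theta)/g = 2*26*sin(10°)/9.81 = 0.9205 s

0.9205 s


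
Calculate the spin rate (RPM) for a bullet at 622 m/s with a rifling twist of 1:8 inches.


twist_m = 8*0.0254 = 0.2032 m
spin = v/twist = 622/0.2032 = 3061.024 rev/s
RPM = spin*60 = 3061.024*60 ≈ 183661 RPM

183661 RPM


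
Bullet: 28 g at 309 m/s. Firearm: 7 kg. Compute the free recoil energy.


v_r = m_p*v_p/m_gun = 0.028*309/7 = 1.236 m/s, E_r = 0.5*m_gun*v_r^2 = 0.5*7*1.236^2 = 5.347 J

5.347 J


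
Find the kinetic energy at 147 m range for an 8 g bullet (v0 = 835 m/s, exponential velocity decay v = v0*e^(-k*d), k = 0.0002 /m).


v = v0*exp(-k*d) = 835*exp(-0.0002*147) = 810.808 m/s
E = 0.5*m*v^2 = 0.5*0.008*810.808^2 = 2630 J

2630 J


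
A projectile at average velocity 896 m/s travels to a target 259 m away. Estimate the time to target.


t = d/v = 259/896 = 0.2891 s

0.2891 s


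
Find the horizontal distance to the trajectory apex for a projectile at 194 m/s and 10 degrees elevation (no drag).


R = v0^2*sin(2*theta)/g = 194^2*sin(2*10°)/9.81 = 1312.16 m
apex_dist = R/2 = 1312.16/2 = 656.1 m

656.1 m


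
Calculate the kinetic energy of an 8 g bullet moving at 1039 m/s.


E = 0.5*m*v^2 = 0.5*0.008*1039^2 = 4318 J

4318 J


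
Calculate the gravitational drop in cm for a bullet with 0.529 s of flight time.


drop = 0.5*g*t^2 = 0.5*9.81*0.529^2 = 1.37262 m ≈ 137.3 cm

137.3 cm


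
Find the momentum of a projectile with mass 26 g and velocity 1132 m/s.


p = m*v = 0.026*1132 = 29.43 kg·m/s

29.43 kg·m/s


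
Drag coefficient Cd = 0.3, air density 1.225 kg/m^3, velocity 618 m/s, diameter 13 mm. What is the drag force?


A = pi*(d/2)^2 = pi*(13/2000)^2 = 1.32732e-04 m^2
Fd = 0.5*Cd*rho*A*v^2 = 0.5*0.3*1.225*1.32732e-04*618^2 = 9.315 N

9.315 N


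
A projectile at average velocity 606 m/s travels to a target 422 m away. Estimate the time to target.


t = d/v = 422/606 = 0.6964 s

0.6964 s


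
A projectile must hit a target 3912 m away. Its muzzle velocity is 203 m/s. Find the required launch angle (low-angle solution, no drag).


sin(2*theta) = R*g/v0^2 = 3912*9.81/203^2 = 0.93127, theta = arcsin(0.93127)/2 = 34.32°

34.32 degrees


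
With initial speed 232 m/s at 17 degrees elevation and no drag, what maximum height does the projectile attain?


H = (v0*sin(theta))^2 / (2g) = (232*sin(17°))^2 / (2*9.81) = 234.5 m

234.5 m


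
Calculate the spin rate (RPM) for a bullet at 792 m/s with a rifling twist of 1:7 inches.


twist_m = 7*0.0254 = 0.1778 m
spin = v/twist = 792/0.1778 = 4454.443 rev/s
RPM = spin*60 = 4454.443*60 ≈ 267267 RPM

267267 RPM


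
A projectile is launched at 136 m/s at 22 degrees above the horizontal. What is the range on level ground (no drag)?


R = v0^2 * sin(2*theta) / g = 136^2 * sin(2*22°) / 9.81 = 1310 m

1310 m


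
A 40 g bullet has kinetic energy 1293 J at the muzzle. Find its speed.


v = sqrt(2*E/m) = sqrt(2*1293/0.04) = 254.3 m/s

254.3 m/s


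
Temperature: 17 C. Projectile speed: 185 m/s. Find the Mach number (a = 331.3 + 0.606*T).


a = 331.3 + 0.606*(17) = 341.602 m/s
M = v/a = 185/341.602 = 0.5416

0.5416


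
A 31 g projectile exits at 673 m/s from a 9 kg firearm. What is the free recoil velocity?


v_recoil = m_p * v_p / m_gun = 0.031 * 673 / 9 = 2.318 m/s

2.318 m/s


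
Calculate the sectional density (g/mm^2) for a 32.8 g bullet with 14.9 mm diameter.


SD = m/d^2 = 32.8/14.9^2 = 0.1477 g/mm^2

0.1477 g/mm^2


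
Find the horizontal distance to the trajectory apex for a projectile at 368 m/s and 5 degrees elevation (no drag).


R = v0^2*sin(2*theta)/g = 368^2*sin(2*5°)/9.81 = 2397.16 m
apex_dist = R/2 = 2397.16/2 = 1199 m

1199 m


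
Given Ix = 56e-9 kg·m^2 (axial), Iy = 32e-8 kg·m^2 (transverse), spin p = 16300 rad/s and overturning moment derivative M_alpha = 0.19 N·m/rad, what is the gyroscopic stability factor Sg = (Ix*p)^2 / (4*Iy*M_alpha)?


Sg = Ix^2 * p^2 / (4 * Iy * M_alpha) = (56e-9)^2 * 16300^2 / (4 * 32e-8 * 0.19) = 3.426

3.426


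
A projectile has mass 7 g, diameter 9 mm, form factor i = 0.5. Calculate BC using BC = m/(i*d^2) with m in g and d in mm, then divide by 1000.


BC = m/(i*d^2*1000) = 7/(0.5 * 9^2 * 1000) = 0.0001728

0.0001728


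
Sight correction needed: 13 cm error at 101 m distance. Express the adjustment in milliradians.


1 mrad subtends 1 cm per 10 m of range, so adj = error_cm / (dist_m / 10) = 13 / (101/10) = 1.287 mrad

1.287 mrad


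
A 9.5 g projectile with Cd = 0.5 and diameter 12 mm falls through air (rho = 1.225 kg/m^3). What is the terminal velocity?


A = pi*(d/2)^2 = pi*(12/2000)^2 = 1.13097e-04 m^2
vt = sqrt(2mg/(Cd*rho*A)) = sqrt(2*0.0095*9.81/(0.5 * 1.225 * 1.13097e-04)) = 51.87 m/s

51.87 m/s


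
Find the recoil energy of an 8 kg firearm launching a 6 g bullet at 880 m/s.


v_r = m_p*v_p/m_gun = 0.006*880/8 = 0.66 m/s, E_r = 0.5*m_gun*v_r^2 = 0.5*8*0.66^2 = 1.742 J

1.742 J


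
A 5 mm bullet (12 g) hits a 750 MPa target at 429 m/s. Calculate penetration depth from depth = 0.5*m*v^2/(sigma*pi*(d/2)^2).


A = pi*(d/2)^2 = pi*(5/2)^2 = 19.635 mm^2
E = 0.5*m*v^2 = 0.5*0.012*429^2 = 1104.25 J
depth = E/(sigma*A) = 1104.25 J / (750 MPa * 19.635 mm^2) = 1104.25/(750 * 19.635) m = 0.074985 m ≈ 74.99 mm

74.99 mm


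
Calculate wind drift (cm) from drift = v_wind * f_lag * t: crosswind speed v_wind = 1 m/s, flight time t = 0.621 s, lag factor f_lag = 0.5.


drift = v_wind * lag * t = 1 * 0.5 * 0.621 = 0.3105 m ≈ 31.05 cm

31.05 cm


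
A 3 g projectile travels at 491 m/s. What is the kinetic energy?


E = 0.5*m*v^2 = 0.5*0.003*491^2 = 361.6 J

361.6 J


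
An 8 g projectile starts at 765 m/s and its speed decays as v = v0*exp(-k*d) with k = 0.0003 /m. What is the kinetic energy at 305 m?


v = v0*exp(-k*d) = 765*exp(-0.0003*305) = 698.109 m/s
E = 0.5*m*v^2 = 0.5*0.008*698.109^2 = 1949 J

1949 J


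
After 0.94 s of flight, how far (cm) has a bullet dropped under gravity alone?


drop = 0.5*g*t^2 = 0.5*9.81*0.94^2 = 4.33406 m ≈ 433.4 cm

433.4 cm


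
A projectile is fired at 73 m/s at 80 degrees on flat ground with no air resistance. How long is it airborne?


T = 2*v0*sin(theta)/g = 2*73*sin(80°)/9.81 = 14.66 s

14.66 s


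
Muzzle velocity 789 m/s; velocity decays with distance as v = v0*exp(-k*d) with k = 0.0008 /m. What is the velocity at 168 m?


v = v0*exp(-k*d) = 789*exp(-0.0008*168) = 689.8 m/s

689.8 m/s


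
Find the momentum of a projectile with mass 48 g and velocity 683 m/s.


p = m*v = 0.048*683 = 32.78 kg·m/s

32.78 kg·m/s


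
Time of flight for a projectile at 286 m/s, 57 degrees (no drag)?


T = 2*v0*sin(theta)/g = 2*286*sin(57°)/9.81 = 48.9 s

48.9 s


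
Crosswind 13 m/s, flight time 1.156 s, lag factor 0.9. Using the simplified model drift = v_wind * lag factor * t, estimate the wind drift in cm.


drift = v_wind * lag * t = 13 * 0.9 * 1.156 = 13.5252 m ≈ 1353 cm

1353 cm


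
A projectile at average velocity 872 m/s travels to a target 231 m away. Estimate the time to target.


t = d/v = 231/872 = 0.2649 s

0.2649 s


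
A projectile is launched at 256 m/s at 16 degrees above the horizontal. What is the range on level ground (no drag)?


R = v0^2 * sin(2*theta) / g = 256^2 * sin(2*16°) / 9.81 = 3540 m

3540 m


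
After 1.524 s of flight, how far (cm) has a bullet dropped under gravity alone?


drop = 0.5*g*t^2 = 0.5*9.81*1.524^2 = 11.3922 m ≈ 1139 cm

1139 cm


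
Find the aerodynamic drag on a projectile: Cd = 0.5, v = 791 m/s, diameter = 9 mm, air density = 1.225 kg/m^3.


A = pi*(d/2)^2 = pi*(9/2000)^2 = 6.36173e-05 m^2
Fd = 0.5*Cd*rho*A*v^2 = 0.5*0.5*1.225*6.36173e-05*791^2 = 12.19 N

12.19 N


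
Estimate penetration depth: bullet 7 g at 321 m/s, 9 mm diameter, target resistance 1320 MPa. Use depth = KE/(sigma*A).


A = pi*(d/2)^2 = pi*(9/2)^2 = 63.6173 mm^2
E = 0.5*m*v^2 = 0.5*0.007*321^2 = 360.644 J
depth = E/(sigma*A) = 360.644 J / (1320 MPa * 63.6173 mm^2) = 360.644/(1320 * 63.6173) m = 0.00429466 m ≈ 4.295 mm

4.295 mm


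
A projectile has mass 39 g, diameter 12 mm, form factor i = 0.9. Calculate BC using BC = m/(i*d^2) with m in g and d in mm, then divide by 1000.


BC = m/(i*d^2*1000) = 39/(0.9 * 12^2 * 1000) = 0.0003009

0.0003009


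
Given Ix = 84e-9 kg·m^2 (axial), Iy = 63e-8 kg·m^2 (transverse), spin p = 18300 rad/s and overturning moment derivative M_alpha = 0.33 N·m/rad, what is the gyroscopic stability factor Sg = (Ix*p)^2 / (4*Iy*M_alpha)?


Sg = Ix^2 * p^2 / (4 * Iy * M_alpha) = (84e-9)^2 * 18300^2 / (4 * 63e-8 * 0.33) = 2.841

2.841


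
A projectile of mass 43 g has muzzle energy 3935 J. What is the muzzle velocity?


v = sqrt(2*E/m) = sqrt(2*3935/0.043) = 427.8 m/s

427.8 m/s


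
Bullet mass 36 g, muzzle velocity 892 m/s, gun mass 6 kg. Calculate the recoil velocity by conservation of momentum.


v_recoil = m_p * v_p / m_gun = 0.036 * 892 / 6 = 5.352 m/s

5.352 m/s


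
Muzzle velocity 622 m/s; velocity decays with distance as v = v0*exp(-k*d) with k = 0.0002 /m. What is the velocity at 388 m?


v = v0*exp(-k*d) = 622*exp(-0.0002*388) = 575.6 m/s

575.6 m/s


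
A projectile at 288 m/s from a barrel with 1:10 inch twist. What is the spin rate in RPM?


twist_m = 10*0.0254 = 0.254 m
spin = v/twist = 288/0.254 = 1133.858 rev/s
RPM = spin*60 = 1133.858*60 ≈ 68031 RPM

68031 RPM


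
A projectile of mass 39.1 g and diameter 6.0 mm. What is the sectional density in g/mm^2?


SD = m/d^2 = 39.1/6.0^2 = 1.086 g/mm^2

1.086 g/mm^2


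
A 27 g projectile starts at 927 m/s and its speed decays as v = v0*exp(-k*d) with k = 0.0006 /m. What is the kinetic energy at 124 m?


v = v0*exp(-k*d) = 927*exp(-0.0006*124) = 860.534 m/s
E = 0.5*m*v^2 = 0.5*0.027*860.534^2 = 9997 J

9997 J


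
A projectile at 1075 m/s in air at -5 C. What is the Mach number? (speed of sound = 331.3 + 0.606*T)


a = 331.3 + 0.606*(-5) = 328.27 m/s
M = v/a = 1075/328.27 = 3.275

3.275


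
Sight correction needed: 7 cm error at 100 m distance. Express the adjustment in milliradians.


1 mrad subtends 1 cm per 10 m of range, so adj = error_cm / (dist_m / 10) = 7 / (100/10) = 0.7 mrad

0.7 mrad


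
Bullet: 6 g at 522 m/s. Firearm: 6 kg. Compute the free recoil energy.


v_r = m_p*v_p/m_gun = 0.006*522/6 = 0.522 m/s, E_r = 0.5*m_gun*v_r^2 = 0.5*6*0.522^2 = 0.8175 J

0.8175 J


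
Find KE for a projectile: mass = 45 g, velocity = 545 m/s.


E = 0.5*m*v^2 = 0.5*0.045*545^2 = 6683 J

6683 J


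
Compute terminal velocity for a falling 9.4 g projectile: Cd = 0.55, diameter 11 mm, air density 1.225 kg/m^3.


A = pi*(d/2)^2 = pi*(11/2000)^2 = 9.50332e-05 m^2
vt = sqrt(2mg/(Cd*rho*A)) = sqrt(2*0.0094*9.81/(0.55 * 1.225 * 9.50332e-05)) = 53.67 m/s

53.67 m/s


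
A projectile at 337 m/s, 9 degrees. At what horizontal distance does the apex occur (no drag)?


R = v0^2*sin(2*theta)/g = 337^2*sin(2*9°)/9.81 = 3577.45 m
apex_dist = R/2 = 3577.45/2 = 1789 m

1789 m


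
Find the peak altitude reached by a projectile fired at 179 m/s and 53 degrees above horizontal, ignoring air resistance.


H = (v0*sin(theta))^2 / (2g) = (179*sin(53°))^2 / (2*9.81) = 1042 m

1042 m


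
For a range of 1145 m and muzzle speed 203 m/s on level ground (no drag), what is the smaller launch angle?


sin(2*theta) = R*g/v0^2 = 1145*9.81/203^2 = 0.272573, theta = arcsin(0.272573)/2 = 7.909°

7.909 degrees


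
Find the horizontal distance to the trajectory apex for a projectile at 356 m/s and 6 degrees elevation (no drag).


R = v0^2*sin(2*theta)/g = 356^2*sin(2*6°)/9.81 = 2686.02 m
apex_dist = R/2 = 2686.02/2 = 1343 m

1343 m


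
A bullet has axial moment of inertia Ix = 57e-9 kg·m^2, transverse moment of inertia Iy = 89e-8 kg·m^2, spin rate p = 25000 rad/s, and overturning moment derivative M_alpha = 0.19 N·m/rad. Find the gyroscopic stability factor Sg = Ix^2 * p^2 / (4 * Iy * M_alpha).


Sg = Ix^2 * p^2 / (4 * Iy * M_alpha) = (57e-9)^2 * 25000^2 / (4 * 89e-8 * 0.19) = 3.002

3.002


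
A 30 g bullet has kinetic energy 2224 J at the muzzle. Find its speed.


v = sqrt(2*E/m) = sqrt(2*2224/0.03) = 385.1 m/s

385.1 m/s


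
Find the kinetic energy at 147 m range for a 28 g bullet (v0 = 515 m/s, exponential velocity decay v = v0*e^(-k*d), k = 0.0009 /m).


v = v0*exp(-k*d) = 515*exp(-0.0009*147) = 451.18 m/s
E = 0.5*m*v^2 = 0.5*0.028*451.18^2 = 2850 J

2850 J


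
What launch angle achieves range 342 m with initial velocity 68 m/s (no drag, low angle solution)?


sin(2*theta) = R*g/v0^2 = 342*9.81/68^2 = 0.725567, theta = arcsin(0.725567)/2 = 23.26°

23.26 degrees


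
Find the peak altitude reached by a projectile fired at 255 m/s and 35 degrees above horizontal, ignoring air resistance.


H = (v0*sin(theta))^2 / (2g) = (255*sin(35°))^2 / (2*9.81) = 1090 m

1090 m


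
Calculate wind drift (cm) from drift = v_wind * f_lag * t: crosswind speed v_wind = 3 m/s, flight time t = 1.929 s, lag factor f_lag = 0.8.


drift = v_wind * lag * t = 3 * 0.8 * 1.929 = 4.6296 m ≈ 463 cm

463 cm


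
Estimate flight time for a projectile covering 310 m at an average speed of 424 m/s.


t = d/v = 310/424 = 0.7311 s

0.7311 s


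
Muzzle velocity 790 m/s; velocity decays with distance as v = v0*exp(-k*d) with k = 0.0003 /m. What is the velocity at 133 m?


v = v0*exp(-k*d) = 790*exp(-0.0003*133) = 759.1 m/s

759.1 m/s


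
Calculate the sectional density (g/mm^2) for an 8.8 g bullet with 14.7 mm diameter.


SD = m/d^2 = 8.8/14.7^2 = 0.04072 g/mm^2

0.04072 g/mm^2


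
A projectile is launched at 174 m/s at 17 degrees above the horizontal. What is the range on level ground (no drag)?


R = v0^2 * sin(2*theta) / g = 174^2 * sin(2*17°) / 9.81 = 1726 m

1726 m


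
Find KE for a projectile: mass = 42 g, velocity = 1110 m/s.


E = 0.5*m*v^2 = 0.5*0.042*1110^2 = 25874 J

25874 J


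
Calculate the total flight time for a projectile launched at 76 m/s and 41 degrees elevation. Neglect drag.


T = 2*v0*sin(theta)/g = 2*76*sin(41°)/9.81 = 10.17 s

10.17 s


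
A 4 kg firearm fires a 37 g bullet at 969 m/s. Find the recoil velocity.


v_recoil = m_p * v_p / m_gun = 0.037 * 969 / 4 = 8.963 m/s

8.963 m/s


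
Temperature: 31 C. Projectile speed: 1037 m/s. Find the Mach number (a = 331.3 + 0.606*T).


a = 331.3 + 0.606*(31) = 350.086 m/s
M = v/a = 1037/350.086 = 2.962

2.962


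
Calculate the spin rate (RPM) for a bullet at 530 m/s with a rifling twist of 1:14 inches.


twist_m = 14*0.0254 = 0.3556 m
spin = v/twist = 530/0.3556 = 1490.439 rev/s
RPM = spin*60 = 1490.439*60 ≈ 89426 RPM

89426 RPM


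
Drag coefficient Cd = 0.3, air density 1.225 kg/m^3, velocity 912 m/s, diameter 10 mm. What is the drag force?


A = pi*(d/2)^2 = pi*(10/2000)^2 = 7.85398e-05 m^2
Fd = 0.5*Cd*rho*A*v^2 = 0.5*0.3*1.225*7.85398e-05*912^2 = 12 N

12 N


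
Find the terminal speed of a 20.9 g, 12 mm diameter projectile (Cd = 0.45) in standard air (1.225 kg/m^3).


A = pi*(d/2)^2 = pi*(12/2000)^2 = 1.13097e-04 m^2
vt = sqrt(2mg/(Cd*rho*A)) = sqrt(2*0.0209*9.81/(0.45 * 1.225 * 1.13097e-04)) = 81.1 m/s

81.1 m/s


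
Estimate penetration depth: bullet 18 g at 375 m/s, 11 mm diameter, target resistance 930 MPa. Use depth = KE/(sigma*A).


A = pi*(d/2)^2 = pi*(11/2)^2 = 95.0332 mm^2
E = 0.5*m*v^2 = 0.5*0.018*375^2 = 1265.62 J
depth = E/(sigma*A) = 1265.62 J / (930 MPa * 95.0332 mm^2) = 1265.62/(930 * 95.0332) m = 0.0143201 m ≈ 14.32 mm

14.32 mm


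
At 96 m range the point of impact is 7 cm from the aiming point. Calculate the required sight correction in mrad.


1 mrad subtends 1 cm per 10 m of range, so adj = error_cm / (dist_m / 10) = 7 / (96/10) = 0.7292 mrad

0.7292 mrad


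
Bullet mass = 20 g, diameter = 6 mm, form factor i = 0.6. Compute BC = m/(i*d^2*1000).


BC = m/(i*d^2*1000) = 20/(0.6 * 6^2 * 1000) = 0.0009259

0.0009259


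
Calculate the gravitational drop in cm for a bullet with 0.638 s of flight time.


drop = 0.5*g*t^2 = 0.5*9.81*0.638^2 = 1.99655 m ≈ 199.7 cm

199.7 cm


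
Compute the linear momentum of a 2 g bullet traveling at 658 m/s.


p = m*v = 0.002*658 = 1.316 kg·m/s

1.316 kg·m/s


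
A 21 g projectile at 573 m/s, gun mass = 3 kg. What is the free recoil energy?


v_r = m_p*v_p/m_gun = 0.021*573/3 = 4.011 m/s, E_r = 0.5*m_gun*v_r^2 = 0.5*3*4.011^2 = 24.13 J

24.13 J


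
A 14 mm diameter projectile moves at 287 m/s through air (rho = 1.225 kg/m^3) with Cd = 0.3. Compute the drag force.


A = pi*(d/2)^2 = pi*(14/2000)^2 = 1.53938e-04 m^2
Fd = 0.5*Cd*rho*A*v^2 = 0.5*0.3*1.225*1.53938e-04*287^2 = 2.33 N

2.33 N


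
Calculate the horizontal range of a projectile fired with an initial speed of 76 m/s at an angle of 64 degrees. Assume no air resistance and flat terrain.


R = v0^2 * sin(2*theta) / g = 76^2 * sin(2*64°) / 9.81 = 464 m

464 m


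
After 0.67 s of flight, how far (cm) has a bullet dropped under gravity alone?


drop = 0.5*g*t^2 = 0.5*9.81*0.67^2 = 2.20185 m ≈ 220.2 cm

220.2 cm


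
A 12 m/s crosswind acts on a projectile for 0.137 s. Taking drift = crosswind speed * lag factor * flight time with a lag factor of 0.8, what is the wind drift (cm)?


drift = v_wind * lag * t = 12 * 0.8 * 0.137 = 1.3152 m ≈ 131.5 cm

131.5 cm


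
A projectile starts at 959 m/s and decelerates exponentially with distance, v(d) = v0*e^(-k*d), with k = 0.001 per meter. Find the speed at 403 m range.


v = v0*exp(-k*d) = 959*exp(-0.001*403) = 640.9 m/s

640.9 m/s


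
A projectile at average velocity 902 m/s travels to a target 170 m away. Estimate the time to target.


t = d/v = 170/902 = 0.1885 s

0.1885 s


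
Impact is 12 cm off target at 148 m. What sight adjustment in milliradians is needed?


1 mrad subtends 1 cm per 10 m of range, so adj = error_cm / (dist_m / 10) = 12 / (148/10) = 0.8108 mrad

0.8108 mrad


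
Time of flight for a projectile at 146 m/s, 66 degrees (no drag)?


T = 2*v0*sin(theta)/g = 2*146*sin(66°)/9.81 = 27.19 s

27.19 s


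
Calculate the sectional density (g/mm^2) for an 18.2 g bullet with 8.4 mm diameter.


SD = m/d^2 = 18.2/8.4^2 = 0.2579 g/mm^2

0.2579 g/mm^2


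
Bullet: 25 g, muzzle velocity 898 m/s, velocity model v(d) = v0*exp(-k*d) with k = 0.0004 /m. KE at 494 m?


v = v0*exp(-k*d) = 898*exp(-0.0004*494) = 736.987 m/s
E = 0.5*m*v^2 = 0.5*0.025*736.987^2 = 6789 J

6789 J


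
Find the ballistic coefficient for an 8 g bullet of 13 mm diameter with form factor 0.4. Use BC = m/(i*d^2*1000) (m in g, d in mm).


BC = m/(i*d^2*1000) = 8/(0.4 * 13^2 * 1000) = 0.0001183

0.0001183


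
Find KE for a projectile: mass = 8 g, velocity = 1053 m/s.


E = 0.5*m*v^2 = 0.5*0.008*1053^2 = 4435 J

4435 J


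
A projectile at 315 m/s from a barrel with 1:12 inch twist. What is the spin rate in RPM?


twist_m = 12*0.0254 = 0.3048 m
spin = v/twist = 315/0.3048 = 1033.465 rev/s
RPM = spin*60 = 1033.465*60 ≈ 62008 RPM

62008 RPM


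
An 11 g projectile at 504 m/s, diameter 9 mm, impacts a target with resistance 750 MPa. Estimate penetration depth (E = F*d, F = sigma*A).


A = pi*(d/2)^2 = pi*(9/2)^2 = 63.6173 mm^2
E = 0.5*m*v^2 = 0.5*0.011*504^2 = 1397.09 J
depth = E/(sigma*A) = 1397.09 J / (750 MPa * 63.6173 mm^2) = 1397.09/(750 * 63.6173) m = 0.0292811 m ≈ 29.28 mm

29.28 mm


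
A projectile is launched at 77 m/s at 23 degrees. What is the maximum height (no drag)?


H = (v0*sin(theta))^2 / (2g) = (77*sin(23°))^2 / (2*9.81) = 46.14 m

46.14 m


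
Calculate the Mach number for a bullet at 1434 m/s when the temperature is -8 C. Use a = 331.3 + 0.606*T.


a = 331.3 + 0.606*(-8) = 326.452 m/s
M = v/a = 1434/326.452 = 4.393

4.393


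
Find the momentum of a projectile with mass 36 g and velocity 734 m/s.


p = m*v = 0.036*734 = 26.42 kg·m/s

26.42 kg·m/s


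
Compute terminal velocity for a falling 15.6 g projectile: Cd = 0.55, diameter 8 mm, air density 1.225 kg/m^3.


A = pi*(d/2)^2 = pi*(8/2000)^2 = 5.02655e-05 m^2
vt = sqrt(2mg/(Cd*rho*A)) = sqrt(2*0.0156*9.81/(0.55 * 1.225 * 5.02655e-05)) = 95.07 m/s

95.07 m/s


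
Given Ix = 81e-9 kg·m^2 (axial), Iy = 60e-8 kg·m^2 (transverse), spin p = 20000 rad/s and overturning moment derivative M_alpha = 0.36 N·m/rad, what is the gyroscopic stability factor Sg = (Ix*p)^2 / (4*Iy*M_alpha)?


Sg = Ix^2 * p^2 / (4 * Iy * M_alpha) = (81e-9)^2 * 20000^2 / (4 * 60e-8 * 0.36) = 3.038

3.038


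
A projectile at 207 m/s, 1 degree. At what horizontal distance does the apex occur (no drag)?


R = v0^2*sin(2*theta)/g = 207^2*sin(2*1°)/9.81 = 152.437 m
apex_dist = R/2 = 152.437/2 = 76.22 m

76.22 m


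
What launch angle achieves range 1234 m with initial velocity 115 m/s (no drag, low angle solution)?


sin(2*theta) = R*g/v0^2 = 1234*9.81/115^2 = 0.915353, theta = arcsin(0.915353)/2 = 33.13°

33.13 degrees


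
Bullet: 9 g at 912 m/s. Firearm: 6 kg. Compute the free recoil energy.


v_r = m_p*v_p/m_gun = 0.009*912/6 = 1.368 m/s, E_r = 0.5*m_gun*v_r^2 = 0.5*6*1.368^2 = 5.614 J

5.614 J


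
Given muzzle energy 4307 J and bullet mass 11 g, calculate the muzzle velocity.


v = sqrt(2*E/m) = sqrt(2*4307/0.011) = 884.9 m/s

884.9 m/s


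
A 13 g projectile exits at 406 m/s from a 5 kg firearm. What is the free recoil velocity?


v_recoil = m_p * v_p / m_gun = 0.013 * 406 / 5 = 1.056 m/s

1.056 m/s


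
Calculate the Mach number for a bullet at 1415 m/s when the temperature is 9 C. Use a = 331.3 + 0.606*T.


a = 331.3 + 0.606*(9) = 336.754 m/s
M = v/a = 1415/336.754 = 4.202

4.202


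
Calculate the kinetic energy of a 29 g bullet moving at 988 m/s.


E = 0.5*m*v^2 = 0.5*0.029*988^2 = 14154 J

14154 J


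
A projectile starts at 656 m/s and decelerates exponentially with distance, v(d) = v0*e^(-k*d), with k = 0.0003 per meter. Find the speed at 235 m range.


v = v0*exp(-k*d) = 656*exp(-0.0003*235) = 611.3 m/s

611.3 m/s


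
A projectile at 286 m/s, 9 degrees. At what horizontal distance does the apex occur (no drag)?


R = v0^2*sin(2*theta)/g = 286^2*sin(2*9°)/9.81 = 2576.59 m
apex_dist = R/2 = 2576.59/2 = 1288 m

1288 m


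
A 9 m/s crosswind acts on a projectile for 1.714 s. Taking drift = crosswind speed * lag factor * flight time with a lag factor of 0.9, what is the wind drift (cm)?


drift = v_wind * lag * t = 9 * 0.9 * 1.714 = 13.8834 m ≈ 1388 cm

1388 cm


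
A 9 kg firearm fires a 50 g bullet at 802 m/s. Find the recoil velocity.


v_recoil = m_p * v_p / m_gun = 0.05 * 802 / 9 = 4.456 m/s

4.456 m/s


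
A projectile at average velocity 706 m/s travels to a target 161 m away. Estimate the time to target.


t = d/v = 161/706 = 0.228 s

0.228 s


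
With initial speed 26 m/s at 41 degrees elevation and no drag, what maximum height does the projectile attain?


H = (v0*sin(theta))^2 / (2g) = (26*sin(41°))^2 / (2*9.81) = 14.83 m

14.83 m


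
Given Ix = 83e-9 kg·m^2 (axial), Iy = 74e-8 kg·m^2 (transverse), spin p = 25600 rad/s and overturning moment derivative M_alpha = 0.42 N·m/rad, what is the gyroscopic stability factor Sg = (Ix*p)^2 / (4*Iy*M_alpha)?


Sg = Ix^2 * p^2 / (4 * Iy * M_alpha) = (83e-9)^2 * 25600^2 / (4 * 74e-8 * 0.42) = 3.632

3.632


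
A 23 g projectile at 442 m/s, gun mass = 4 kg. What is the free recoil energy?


v_r = m_p*v_p/m_gun = 0.023*442/4 = 2.5415 m/s, E_r = 0.5*m_gun*v_r^2 = 0.5*4*2.5415^2 = 12.92 J

12.92 J


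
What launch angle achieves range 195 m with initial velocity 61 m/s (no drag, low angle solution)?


sin(2*theta) = R*g/v0^2 = 195*9.81/61^2 = 0.514096, theta = arcsin(0.514096)/2 = 15.47°

15.47 degrees


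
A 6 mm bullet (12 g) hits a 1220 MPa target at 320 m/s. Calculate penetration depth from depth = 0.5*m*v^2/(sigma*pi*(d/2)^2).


A = pi*(d/2)^2 = pi*(6/2)^2 = 28.2743 mm^2
E = 0.5*m*v^2 = 0.5*0.012*320^2 = 614.4 J
depth = E/(sigma*A) = 614.4 J / (1220 MPa * 28.2743 mm^2) = 614.4/(1220 * 28.2743) m = 0.0178114 m ≈ 17.81 mm

17.81 mm


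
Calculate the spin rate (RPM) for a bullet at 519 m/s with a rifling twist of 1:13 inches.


twist_m = 13*0.0254 = 0.3302 m
spin = v/twist = 519/0.3302 = 1571.775 rev/s
RPM = spin*60 = 1571.775*60 ≈ 94306 RPM

94306 RPM


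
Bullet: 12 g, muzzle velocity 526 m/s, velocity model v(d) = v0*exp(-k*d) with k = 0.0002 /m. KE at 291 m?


v = v0*exp(-k*d) = 526*exp(-0.0002*291) = 496.261 m/s
E = 0.5*m*v^2 = 0.5*0.012*496.261^2 = 1478 J

1478 J
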